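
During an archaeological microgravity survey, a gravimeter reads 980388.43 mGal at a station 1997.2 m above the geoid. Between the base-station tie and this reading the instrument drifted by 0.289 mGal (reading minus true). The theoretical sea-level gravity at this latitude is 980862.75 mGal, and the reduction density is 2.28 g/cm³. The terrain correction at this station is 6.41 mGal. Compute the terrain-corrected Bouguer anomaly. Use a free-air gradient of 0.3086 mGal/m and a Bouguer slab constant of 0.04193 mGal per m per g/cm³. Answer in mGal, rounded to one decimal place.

Drift-corrected reading = 980388.43 − (0.289) = 980388.141 mGal
Free-air correction = 0.3086 × 1997.2 = 616.34 mGal
Free-air anomaly = 980388.141 − 980862.75 + (616.34) = 141.731 mGal
Bouguer slab correction = 0.04193 × 2.28 × 1997.2 = 190.93 mGal
Simple Bouguer anomaly = 141.731 − (190.93) = -49.199 mGal
Complete Bouguer anomaly = -49.199 + 6.41 = -42.789 mGal

-42.8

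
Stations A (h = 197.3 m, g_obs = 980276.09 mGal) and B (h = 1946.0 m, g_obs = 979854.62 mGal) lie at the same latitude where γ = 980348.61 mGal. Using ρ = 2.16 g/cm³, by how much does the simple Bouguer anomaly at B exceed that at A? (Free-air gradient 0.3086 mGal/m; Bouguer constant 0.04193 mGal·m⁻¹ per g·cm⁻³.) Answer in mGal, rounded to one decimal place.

-40.2

Δg_SB(A) = 980276.09 − 980348.61 + 0.3086×197.3 − 0.04193×2.16×197.3 = -29.50 mGal
Δg_SB(B) = 979854.62 − 980348.61 + 0.3086×1946.0 − 0.04193×2.16×1946.0 = -69.70 mGal
Difference = -69.70 − (-29.50) = -40.20 mGal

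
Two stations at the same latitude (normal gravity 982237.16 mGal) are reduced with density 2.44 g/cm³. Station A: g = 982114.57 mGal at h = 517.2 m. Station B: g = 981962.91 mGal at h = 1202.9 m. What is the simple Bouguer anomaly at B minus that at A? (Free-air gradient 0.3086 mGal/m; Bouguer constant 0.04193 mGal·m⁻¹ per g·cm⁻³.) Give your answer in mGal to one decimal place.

Δg_SB(A) = 982114.57 − 982237.16 + 0.3086×517.2 − 0.04193×2.44×517.2 = -15.90 mGal
Δg_SB(B) = 981962.91 − 982237.16 + 0.3086×1202.9 − 0.04193×2.44×1202.9 = -26.10 mGal
Difference = -26.10 − (-15.90) = -10.20 mGal

-10.2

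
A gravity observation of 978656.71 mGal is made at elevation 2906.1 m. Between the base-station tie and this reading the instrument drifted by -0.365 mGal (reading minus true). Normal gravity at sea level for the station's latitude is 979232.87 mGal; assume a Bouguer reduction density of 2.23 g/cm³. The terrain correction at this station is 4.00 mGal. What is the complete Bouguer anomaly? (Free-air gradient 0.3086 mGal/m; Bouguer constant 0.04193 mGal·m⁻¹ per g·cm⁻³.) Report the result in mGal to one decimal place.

Drift-corrected reading = 978656.71 − (-0.365) = 978657.075 mGal
Free-air correction = 0.3086 × 2906.1 = 896.82 mGal
Free-air anomaly = 978657.075 − 979232.87 + (896.82) = 321.025 mGal
Bouguer slab correction = 0.04193 × 2.23 × 2906.1 = 271.73 mGal
Simple Bouguer anomaly = 321.025 − (271.73) = 49.295 mGal
Complete Bouguer anomaly = 49.295 + 4.00 = 53.295 mGal

53.3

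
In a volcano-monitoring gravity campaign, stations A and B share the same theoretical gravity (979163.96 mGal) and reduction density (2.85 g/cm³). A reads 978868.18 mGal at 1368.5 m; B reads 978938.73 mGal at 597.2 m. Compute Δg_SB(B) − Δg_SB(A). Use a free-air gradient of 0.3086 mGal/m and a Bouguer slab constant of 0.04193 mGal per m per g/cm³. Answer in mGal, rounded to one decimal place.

Δg_SB(A) = 978868.18 − 979163.96 + 0.3086×1368.5 − 0.04193×2.85×1368.5 = -37.00 mGal
Δg_SB(B) = 978938.73 − 979163.96 + 0.3086×597.2 − 0.04193×2.85×597.2 = -112.30 mGal
Difference = -112.30 − (-37.00) = -75.30 mGal

-75.3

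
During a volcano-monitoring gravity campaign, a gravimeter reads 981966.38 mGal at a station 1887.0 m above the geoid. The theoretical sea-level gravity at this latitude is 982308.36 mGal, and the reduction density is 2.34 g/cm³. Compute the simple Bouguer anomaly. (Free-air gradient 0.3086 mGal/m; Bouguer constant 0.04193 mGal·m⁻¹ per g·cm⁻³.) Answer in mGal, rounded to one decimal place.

55.2

Free-air correction = 0.3086 × 1887.0 = 582.33 mGal
Free-air anomaly = 981966.38 − 982308.36 + (582.33) = 240.35 mGal
Bouguer slab correction = 0.04193 × 2.34 × 1887.0 = 185.15 mGal
Simple Bouguer anomaly = 240.35 − (185.15) = 55.20 mGal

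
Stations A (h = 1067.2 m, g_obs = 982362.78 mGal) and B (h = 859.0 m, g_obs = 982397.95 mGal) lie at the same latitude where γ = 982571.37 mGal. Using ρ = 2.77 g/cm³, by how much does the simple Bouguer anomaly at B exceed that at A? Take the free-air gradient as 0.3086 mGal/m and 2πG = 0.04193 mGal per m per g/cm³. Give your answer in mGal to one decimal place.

Δg_SB(A) = 982362.78 − 982571.37 + 0.3086×1067.2 − 0.04193×2.77×1067.2 = -3.20 mGal
Δg_SB(B) = 982397.95 − 982571.37 + 0.3086×859.0 − 0.04193×2.77×859.0 = -8.10 mGal
Difference = -8.10 − (-3.20) = -4.90 mGal

-4.9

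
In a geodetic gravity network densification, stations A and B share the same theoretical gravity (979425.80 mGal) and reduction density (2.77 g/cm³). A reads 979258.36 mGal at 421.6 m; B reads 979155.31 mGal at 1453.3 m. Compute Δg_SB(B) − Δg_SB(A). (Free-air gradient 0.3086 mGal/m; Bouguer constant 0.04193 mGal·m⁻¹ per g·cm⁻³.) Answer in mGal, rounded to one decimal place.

Δg_SB(A) = 979258.36 − 979425.80 + 0.3086×421.6 − 0.04193×2.77×421.6 = -86.30 mGal
Δg_SB(B) = 979155.31 − 979425.80 + 0.3086×1453.3 − 0.04193×2.77×1453.3 = 9.20 mGal
Difference = 9.20 − (-86.30) = 95.50 mGal

95.5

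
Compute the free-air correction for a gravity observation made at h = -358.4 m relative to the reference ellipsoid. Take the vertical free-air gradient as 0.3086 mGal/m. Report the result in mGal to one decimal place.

-110.6

Free-air correction = 0.3086 × -358.4 = -110.6 mGal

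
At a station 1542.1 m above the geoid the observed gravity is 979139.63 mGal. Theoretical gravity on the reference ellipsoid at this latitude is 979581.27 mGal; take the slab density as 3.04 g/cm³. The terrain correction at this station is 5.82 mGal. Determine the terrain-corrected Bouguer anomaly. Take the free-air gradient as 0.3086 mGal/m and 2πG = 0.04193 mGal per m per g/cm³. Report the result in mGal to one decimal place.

Free-air correction = 0.3086 × 1542.1 = 475.89 mGal
Free-air anomaly = 979139.63 − 979581.27 + (475.89) = 34.25 mGal
Bouguer slab correction = 0.04193 × 3.04 × 1542.1 = 196.57 mGal
Simple Bouguer anomaly = 34.25 − (196.57) = -162.32 mGal
Complete Bouguer anomaly = -162.32 + 5.82 = -156.50 mGal

-156.5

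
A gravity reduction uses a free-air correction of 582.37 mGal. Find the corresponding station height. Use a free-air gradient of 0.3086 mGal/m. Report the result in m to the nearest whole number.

1887

h = 582.37 / 0.3086 = 1887.14 m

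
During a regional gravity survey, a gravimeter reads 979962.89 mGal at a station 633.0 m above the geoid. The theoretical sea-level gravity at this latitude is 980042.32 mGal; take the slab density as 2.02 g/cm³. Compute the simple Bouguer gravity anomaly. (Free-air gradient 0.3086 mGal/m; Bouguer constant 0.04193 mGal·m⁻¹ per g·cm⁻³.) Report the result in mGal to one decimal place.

62.3

Free-air correction = 0.3086 × 633.0 = 195.34 mGal
Free-air anomaly = 979962.89 − 980042.32 + (195.34) = 115.91 mGal
Bouguer slab correction = 0.04193 × 2.02 × 633.0 = 53.61 mGal
Simple Bouguer anomaly = 115.91 − (53.61) = 62.30 mGal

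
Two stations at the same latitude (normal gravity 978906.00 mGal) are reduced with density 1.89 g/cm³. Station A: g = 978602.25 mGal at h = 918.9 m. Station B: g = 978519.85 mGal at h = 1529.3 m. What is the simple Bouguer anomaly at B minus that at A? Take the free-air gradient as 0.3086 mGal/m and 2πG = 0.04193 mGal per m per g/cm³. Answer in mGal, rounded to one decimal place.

57.6

Δg_SB(A) = 978602.25 − 978906.00 + 0.3086×918.9 − 0.04193×1.89×918.9 = -93.00 mGal
Δg_SB(B) = 978519.85 − 978906.00 + 0.3086×1529.3 − 0.04193×1.89×1529.3 = -35.40 mGal
Difference = -35.40 − (-93.00) = 57.60 mGal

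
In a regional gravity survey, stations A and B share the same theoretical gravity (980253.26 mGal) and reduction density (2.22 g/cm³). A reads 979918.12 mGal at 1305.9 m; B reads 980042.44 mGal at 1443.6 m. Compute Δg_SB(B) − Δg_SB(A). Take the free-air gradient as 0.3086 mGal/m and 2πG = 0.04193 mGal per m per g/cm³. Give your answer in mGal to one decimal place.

Δg_SB(A) = 979918.12 − 980253.26 + 0.3086×1305.9 − 0.04193×2.22×1305.9 = -53.70 mGal
Δg_SB(B) = 980042.44 − 980253.26 + 0.3086×1443.6 − 0.04193×2.22×1443.6 = 100.30 mGal
Difference = 100.30 − (-53.70) = 154.00 mGal

154.0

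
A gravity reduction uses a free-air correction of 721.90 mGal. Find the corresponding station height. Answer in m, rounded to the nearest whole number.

h = 721.90 / 0.3086 = 2339.27 m

2339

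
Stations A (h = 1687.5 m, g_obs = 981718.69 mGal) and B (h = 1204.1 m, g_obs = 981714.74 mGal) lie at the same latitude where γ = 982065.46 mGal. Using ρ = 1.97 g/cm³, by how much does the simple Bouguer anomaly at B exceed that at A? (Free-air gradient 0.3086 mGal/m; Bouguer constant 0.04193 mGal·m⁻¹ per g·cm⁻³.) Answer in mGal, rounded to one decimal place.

Δg_SB(A) = 981718.69 − 982065.46 + 0.3086×1687.5 − 0.04193×1.97×1687.5 = 34.60 mGal
Δg_SB(B) = 981714.74 − 982065.46 + 0.3086×1204.1 − 0.04193×1.97×1204.1 = -78.60 mGal
Difference = -78.60 − (34.60) = -113.20 mGal

-113.2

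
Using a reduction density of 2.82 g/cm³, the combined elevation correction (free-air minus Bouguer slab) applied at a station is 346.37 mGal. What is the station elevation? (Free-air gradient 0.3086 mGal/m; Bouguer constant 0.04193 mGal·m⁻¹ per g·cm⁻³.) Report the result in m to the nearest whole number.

1820

Combined gradient = 0.3086 − 0.04193 × 2.82 = 0.1903574 mGal/m
h = 346.37 / 0.1903574 = 1819.58 m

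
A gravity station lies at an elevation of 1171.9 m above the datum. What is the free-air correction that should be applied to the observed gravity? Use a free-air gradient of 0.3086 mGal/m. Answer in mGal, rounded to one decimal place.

Free-air correction = 0.3086 × 1171.9 = 361.6 mGal

361.6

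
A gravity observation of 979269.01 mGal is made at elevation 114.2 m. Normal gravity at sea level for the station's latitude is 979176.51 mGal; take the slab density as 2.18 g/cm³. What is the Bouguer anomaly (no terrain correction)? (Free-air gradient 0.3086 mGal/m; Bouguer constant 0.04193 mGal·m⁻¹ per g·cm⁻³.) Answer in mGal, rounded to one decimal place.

117.3

Free-air correction = 0.3086 × 114.2 = 35.24 mGal
Free-air anomaly = 979269.01 − 979176.51 + (35.24) = 127.74 mGal
Bouguer slab correction = 0.04193 × 2.18 × 114.2 = 10.44 mGal
Simple Bouguer anomaly = 127.74 − (10.44) = 117.30 mGal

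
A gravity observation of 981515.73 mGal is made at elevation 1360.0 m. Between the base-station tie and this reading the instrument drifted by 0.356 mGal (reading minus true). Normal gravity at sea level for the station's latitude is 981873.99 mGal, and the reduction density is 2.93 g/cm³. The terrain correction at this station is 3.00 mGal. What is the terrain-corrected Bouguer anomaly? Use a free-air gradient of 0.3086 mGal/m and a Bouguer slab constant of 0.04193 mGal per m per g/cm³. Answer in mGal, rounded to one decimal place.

-103.0

Drift-corrected reading = 981515.73 − (0.356) = 981515.374 mGal
Free-air correction = 0.3086 × 1360.0 = 419.70 mGal
Free-air anomaly = 981515.374 − 981873.99 + (419.70) = 61.084 mGal
Bouguer slab correction = 0.04193 × 2.93 × 1360.0 = 167.08 mGal
Simple Bouguer anomaly = 61.084 − (167.08) = -105.996 mGal
Complete Bouguer anomaly = -105.996 + 3.00 = -102.996 mGal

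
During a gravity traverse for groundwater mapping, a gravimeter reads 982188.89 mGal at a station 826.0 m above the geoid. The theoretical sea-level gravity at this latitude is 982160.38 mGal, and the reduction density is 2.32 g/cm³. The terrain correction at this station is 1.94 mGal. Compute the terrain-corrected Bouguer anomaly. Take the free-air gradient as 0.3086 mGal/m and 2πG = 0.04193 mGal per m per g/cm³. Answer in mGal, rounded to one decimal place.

205.0

Free-air correction = 0.3086 × 826.0 = 254.90 mGal
Free-air anomaly = 982188.89 − 982160.38 + (254.90) = 283.41 mGal
Bouguer slab correction = 0.04193 × 2.32 × 826.0 = 80.35 mGal
Simple Bouguer anomaly = 283.41 − (80.35) = 203.06 mGal
Complete Bouguer anomaly = 203.06 + 1.94 = 205.00 mGal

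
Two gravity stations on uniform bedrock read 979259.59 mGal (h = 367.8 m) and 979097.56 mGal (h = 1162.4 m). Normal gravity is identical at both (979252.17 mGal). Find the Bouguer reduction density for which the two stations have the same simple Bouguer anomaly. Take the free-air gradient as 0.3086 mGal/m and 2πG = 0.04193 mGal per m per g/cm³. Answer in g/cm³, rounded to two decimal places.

Δg_obs = 979097.56 − 979259.59 = -162.03 mGal over Δh = 1162.4 − 367.8 = 794.6 m
Equal Bouguer anomalies ⇒ Δg_obs + (0.3086 − 0.04193ρ)·Δh = 0
0.3086 − 0.04193ρ = −Δg_obs/Δh = 0.20391
ρ = (0.3086 − 0.20391) / 0.04193 = 2.50 g/cm³

2.50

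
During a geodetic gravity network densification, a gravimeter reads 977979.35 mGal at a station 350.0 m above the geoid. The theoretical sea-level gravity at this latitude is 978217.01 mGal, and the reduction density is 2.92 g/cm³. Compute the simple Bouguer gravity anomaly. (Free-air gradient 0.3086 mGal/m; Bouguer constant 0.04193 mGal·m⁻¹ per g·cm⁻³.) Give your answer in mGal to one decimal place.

Free-air correction = 0.3086 × 350.0 = 108.01 mGal
Free-air anomaly = 977979.35 − 978217.01 + (108.01) = -129.65 mGal
Bouguer slab correction = 0.04193 × 2.92 × 350.0 = 42.85 mGal
Simple Bouguer anomaly = -129.65 − (42.85) = -172.50 mGal

-172.5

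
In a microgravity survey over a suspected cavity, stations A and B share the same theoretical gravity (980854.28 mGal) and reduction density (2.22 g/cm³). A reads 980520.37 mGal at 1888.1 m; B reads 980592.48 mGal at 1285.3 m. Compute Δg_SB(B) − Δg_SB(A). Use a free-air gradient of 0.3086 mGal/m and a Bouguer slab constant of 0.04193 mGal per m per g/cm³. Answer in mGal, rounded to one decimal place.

-57.8

Δg_SB(A) = 980520.37 − 980854.28 + 0.3086×1888.1 − 0.04193×2.22×1888.1 = 73.00 mGal
Δg_SB(B) = 980592.48 − 980854.28 + 0.3086×1285.3 − 0.04193×2.22×1285.3 = 15.20 mGal
Difference = 15.20 − (73.00) = -57.80 mGal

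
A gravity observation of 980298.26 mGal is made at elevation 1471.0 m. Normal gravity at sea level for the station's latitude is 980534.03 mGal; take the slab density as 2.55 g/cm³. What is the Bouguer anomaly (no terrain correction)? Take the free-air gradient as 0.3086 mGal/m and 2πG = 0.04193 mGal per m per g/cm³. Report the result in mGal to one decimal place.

60.9

Free-air correction = 0.3086 × 1471.0 = 453.95 mGal
Free-air anomaly = 980298.26 − 980534.03 + (453.95) = 218.18 mGal
Bouguer slab correction = 0.04193 × 2.55 × 1471.0 = 157.28 mGal
Simple Bouguer anomaly = 218.18 − (157.28) = 60.90 mGal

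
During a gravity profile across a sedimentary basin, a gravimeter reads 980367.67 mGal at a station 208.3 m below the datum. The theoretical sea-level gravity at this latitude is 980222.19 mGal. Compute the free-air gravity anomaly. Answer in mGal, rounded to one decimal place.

Free-air correction = 0.3086 × -208.3 = -64.28 mGal
Free-air anomaly = 980367.67 − 980222.19 + (-64.28) = 81.20 mGal

81.2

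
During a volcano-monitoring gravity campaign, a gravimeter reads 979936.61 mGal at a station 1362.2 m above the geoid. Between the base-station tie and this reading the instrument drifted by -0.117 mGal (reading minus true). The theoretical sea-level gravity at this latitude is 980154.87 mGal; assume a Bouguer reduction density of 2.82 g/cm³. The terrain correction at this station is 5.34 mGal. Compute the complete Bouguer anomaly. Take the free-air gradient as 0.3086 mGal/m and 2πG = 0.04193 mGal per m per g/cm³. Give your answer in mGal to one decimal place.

Drift-corrected reading = 979936.61 − (-0.117) = 979936.727 mGal
Free-air correction = 0.3086 × 1362.2 = 420.37 mGal
Free-air anomaly = 979936.727 − 980154.87 + (420.37) = 202.227 mGal
Bouguer slab correction = 0.04193 × 2.82 × 1362.2 = 161.07 mGal
Simple Bouguer anomaly = 202.227 − (161.07) = 41.157 mGal
Complete Bouguer anomaly = 41.157 + 5.34 = 46.497 mGal

46.5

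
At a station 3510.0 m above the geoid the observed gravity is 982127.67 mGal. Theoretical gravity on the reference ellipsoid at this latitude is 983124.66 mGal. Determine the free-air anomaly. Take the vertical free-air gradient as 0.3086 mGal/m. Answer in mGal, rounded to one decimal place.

Free-air correction = 0.3086 × 3510.0 = 1083.19 mGal
Free-air anomaly = 982127.67 − 983124.66 + (1083.19) = 86.20 mGal

86.2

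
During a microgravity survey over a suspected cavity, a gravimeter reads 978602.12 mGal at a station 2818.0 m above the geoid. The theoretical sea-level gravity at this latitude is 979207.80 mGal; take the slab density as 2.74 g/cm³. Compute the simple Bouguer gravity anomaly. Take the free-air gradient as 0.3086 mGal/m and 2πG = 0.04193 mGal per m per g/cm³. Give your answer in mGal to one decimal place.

-59.8

Free-air correction = 0.3086 × 2818.0 = 869.63 mGal
Free-air anomaly = 978602.12 − 979207.80 + (869.63) = 263.95 mGal
Bouguer slab correction = 0.04193 × 2.74 × 2818.0 = 323.75 mGal
Simple Bouguer anomaly = 263.95 − (323.75) = -59.80 mGal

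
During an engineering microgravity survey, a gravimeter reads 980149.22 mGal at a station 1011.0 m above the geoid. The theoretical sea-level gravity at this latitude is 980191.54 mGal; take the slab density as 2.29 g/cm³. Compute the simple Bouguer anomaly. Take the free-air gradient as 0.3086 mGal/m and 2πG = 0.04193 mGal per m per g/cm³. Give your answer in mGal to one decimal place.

Free-air correction = 0.3086 × 1011.0 = 311.99 mGal
Free-air anomaly = 980149.22 − 980191.54 + (311.99) = 269.67 mGal
Bouguer slab correction = 0.04193 × 2.29 × 1011.0 = 97.08 mGal
Simple Bouguer anomaly = 269.67 − (97.08) = 172.59 mGal

172.6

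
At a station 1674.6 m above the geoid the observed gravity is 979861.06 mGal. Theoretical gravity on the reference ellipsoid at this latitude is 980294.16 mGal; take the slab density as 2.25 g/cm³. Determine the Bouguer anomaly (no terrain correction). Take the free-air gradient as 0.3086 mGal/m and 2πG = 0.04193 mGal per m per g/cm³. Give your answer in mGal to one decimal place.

-74.3

Free-air correction = 0.3086 × 1674.6 = 516.78 mGal
Free-air anomaly = 979861.06 − 980294.16 + (516.78) = 83.68 mGal
Bouguer slab correction = 0.04193 × 2.25 × 1674.6 = 157.99 mGal
Simple Bouguer anomaly = 83.68 − (157.99) = -74.31 mGal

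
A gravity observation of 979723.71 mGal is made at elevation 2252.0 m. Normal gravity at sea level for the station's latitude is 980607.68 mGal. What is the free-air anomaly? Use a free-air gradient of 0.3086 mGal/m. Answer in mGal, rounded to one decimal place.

Free-air correction = 0.3086 × 2252.0 = 694.97 mGal
Free-air anomaly = 979723.71 − 980607.68 + (694.97) = -189.00 mGal

-189.0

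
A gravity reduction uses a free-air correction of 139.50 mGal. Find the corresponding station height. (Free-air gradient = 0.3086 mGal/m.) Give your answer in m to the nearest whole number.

h = 139.50 / 0.3086 = 452.04 m

452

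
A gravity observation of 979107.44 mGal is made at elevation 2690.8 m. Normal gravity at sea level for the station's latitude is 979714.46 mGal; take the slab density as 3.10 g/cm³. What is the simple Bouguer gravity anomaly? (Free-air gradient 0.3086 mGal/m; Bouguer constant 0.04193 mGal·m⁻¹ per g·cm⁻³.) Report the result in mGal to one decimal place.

Free-air correction = 0.3086 × 2690.8 = 830.38 mGal
Free-air anomaly = 979107.44 − 979714.46 + (830.38) = 223.36 mGal
Bouguer slab correction = 0.04193 × 3.10 × 2690.8 = 349.76 mGal
Simple Bouguer anomaly = 223.36 − (349.76) = -126.40 mGal

-126.4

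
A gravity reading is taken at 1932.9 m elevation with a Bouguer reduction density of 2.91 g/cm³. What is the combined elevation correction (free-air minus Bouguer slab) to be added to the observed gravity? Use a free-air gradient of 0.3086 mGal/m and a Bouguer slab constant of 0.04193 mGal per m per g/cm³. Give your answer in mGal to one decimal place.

360.6

Combined gradient = 0.3086 − 0.04193 × 2.91 = 0.1865837 mGal/m
Combined elevation correction = 0.1865837 × 1932.9 = 360.6 mGal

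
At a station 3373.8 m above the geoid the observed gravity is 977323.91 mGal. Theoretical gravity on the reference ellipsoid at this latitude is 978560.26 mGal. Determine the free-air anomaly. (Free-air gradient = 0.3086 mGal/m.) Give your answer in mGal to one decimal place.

-195.2

Free-air correction = 0.3086 × 3373.8 = 1041.15 mGal
Free-air anomaly = 977323.91 − 978560.26 + (1041.15) = -195.20 mGal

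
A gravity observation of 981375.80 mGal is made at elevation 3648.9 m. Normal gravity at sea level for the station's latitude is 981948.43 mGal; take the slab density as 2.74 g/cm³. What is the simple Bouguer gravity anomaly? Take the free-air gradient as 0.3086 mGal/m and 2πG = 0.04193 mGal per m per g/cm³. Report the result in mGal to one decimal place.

134.2

Free-air correction = 0.3086 × 3648.9 = 1126.05 mGal
Free-air anomaly = 981375.80 − 981948.43 + (1126.05) = 553.42 mGal
Bouguer slab correction = 0.04193 × 2.74 × 3648.9 = 419.22 mGal
Simple Bouguer anomaly = 553.42 − (419.22) = 134.20 mGal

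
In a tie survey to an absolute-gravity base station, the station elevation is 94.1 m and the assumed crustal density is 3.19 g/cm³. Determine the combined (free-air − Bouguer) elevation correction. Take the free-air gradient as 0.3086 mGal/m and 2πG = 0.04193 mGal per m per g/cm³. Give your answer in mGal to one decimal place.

16.5

Combined gradient = 0.3086 − 0.04193 × 3.19 = 0.1748433 mGal/m
Combined elevation correction = 0.1748433 × 94.1 = 16.5 mGal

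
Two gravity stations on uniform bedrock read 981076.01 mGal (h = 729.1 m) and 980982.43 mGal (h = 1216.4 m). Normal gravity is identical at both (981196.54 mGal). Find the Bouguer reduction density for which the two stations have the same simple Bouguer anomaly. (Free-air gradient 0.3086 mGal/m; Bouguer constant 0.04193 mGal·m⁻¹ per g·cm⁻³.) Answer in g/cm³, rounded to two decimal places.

2.78

Δg_obs = 980982.43 − 981076.01 = -93.58 mGal over Δh = 1216.4 − 729.1 = 487.3 m
Equal Bouguer anomalies ⇒ Δg_obs + (0.3086 − 0.04193ρ)·Δh = 0
0.3086 − 0.04193ρ = −Δg_obs/Δh = 0.19204
ρ = (0.3086 − 0.19204) / 0.04193 = 2.78 g/cm³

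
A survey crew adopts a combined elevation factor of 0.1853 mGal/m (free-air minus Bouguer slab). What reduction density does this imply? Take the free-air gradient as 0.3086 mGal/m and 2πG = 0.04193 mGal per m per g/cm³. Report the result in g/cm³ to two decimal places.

2.94

0.1853 = 0.3086 − 0.04193 × ρ
ρ = (0.3086 − 0.1853) / 0.04193 = 2.94 g/cm³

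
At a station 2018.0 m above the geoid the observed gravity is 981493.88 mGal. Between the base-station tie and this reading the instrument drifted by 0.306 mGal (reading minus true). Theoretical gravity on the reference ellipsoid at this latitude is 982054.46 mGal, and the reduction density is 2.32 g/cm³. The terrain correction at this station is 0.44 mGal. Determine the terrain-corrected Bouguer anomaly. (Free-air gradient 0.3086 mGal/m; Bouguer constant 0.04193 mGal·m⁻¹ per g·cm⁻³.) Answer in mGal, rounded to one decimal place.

Drift-corrected reading = 981493.88 − (0.306) = 981493.574 mGal
Free-air correction = 0.3086 × 2018.0 = 622.75 mGal
Free-air anomaly = 981493.574 − 982054.46 + (622.75) = 61.864 mGal
Bouguer slab correction = 0.04193 × 2.32 × 2018.0 = 196.31 mGal
Simple Bouguer anomaly = 61.864 − (196.31) = -134.446 mGal
Complete Bouguer anomaly = -134.446 + 0.44 = -134.006 mGal

-134.0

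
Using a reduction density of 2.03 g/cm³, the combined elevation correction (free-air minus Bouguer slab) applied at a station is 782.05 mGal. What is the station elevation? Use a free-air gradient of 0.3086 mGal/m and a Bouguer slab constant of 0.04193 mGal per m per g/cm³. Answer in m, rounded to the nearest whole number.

3499

Combined gradient = 0.3086 − 0.04193 × 2.03 = 0.2234821 mGal/m
h = 782.05 / 0.2234821 = 3499.39 m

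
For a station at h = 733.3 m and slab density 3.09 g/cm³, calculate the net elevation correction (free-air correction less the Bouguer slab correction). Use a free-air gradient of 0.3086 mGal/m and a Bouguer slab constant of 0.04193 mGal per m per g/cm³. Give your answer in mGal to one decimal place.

131.3

Combined gradient = 0.3086 − 0.04193 × 3.09 = 0.1790363 mGal/m
Combined elevation correction = 0.1790363 × 733.3 = 131.3 mGal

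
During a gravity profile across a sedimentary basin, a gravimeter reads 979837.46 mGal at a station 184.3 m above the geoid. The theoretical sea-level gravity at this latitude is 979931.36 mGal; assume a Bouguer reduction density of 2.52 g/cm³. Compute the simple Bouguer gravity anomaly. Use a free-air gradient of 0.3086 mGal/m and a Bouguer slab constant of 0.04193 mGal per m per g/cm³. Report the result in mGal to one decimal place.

-56.5

Free-air correction = 0.3086 × 184.3 = 56.87 mGal
Free-air anomaly = 979837.46 − 979931.36 + (56.87) = -37.03 mGal
Bouguer slab correction = 0.04193 × 2.52 × 184.3 = 19.47 mGal
Simple Bouguer anomaly = -37.03 − (19.47) = -56.50 mGal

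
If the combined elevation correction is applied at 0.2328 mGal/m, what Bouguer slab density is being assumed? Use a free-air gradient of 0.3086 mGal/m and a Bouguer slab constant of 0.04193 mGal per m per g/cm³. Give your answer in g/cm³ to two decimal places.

0.2328 = 0.3086 − 0.04193 × ρ
ρ = (0.3086 − 0.2328) / 0.04193 = 1.81 g/cm³

1.81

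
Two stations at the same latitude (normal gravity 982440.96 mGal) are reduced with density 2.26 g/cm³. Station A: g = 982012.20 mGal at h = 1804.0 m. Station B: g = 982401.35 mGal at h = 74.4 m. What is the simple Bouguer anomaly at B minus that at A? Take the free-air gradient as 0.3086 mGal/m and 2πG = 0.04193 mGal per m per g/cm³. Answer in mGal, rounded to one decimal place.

Δg_SB(A) = 982012.20 − 982440.96 + 0.3086×1804.0 − 0.04193×2.26×1804.0 = -43.00 mGal
Δg_SB(B) = 982401.35 − 982440.96 + 0.3086×74.4 − 0.04193×2.26×74.4 = -23.70 mGal
Difference = -23.70 − (-43.00) = 19.30 mGal

19.3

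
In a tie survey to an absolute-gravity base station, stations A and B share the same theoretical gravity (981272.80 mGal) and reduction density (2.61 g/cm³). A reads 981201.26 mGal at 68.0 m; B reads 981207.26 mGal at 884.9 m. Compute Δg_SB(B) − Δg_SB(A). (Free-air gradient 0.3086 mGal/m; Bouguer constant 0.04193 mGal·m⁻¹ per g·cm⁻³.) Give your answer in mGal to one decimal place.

Δg_SB(A) = 981201.26 − 981272.80 + 0.3086×68.0 − 0.04193×2.61×68.0 = -58.00 mGal
Δg_SB(B) = 981207.26 − 981272.80 + 0.3086×884.9 − 0.04193×2.61×884.9 = 110.70 mGal
Difference = 110.70 − (-58.00) = 168.70 mGal

168.7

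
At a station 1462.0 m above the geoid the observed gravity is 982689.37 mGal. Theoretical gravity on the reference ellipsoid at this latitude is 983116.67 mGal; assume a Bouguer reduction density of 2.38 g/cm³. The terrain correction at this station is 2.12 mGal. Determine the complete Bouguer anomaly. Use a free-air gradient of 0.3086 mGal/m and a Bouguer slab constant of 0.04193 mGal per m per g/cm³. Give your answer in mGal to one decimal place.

Free-air correction = 0.3086 × 1462.0 = 451.17 mGal
Free-air anomaly = 982689.37 − 983116.67 + (451.17) = 23.87 mGal
Bouguer slab correction = 0.04193 × 2.38 × 1462.0 = 145.90 mGal
Simple Bouguer anomaly = 23.87 − (145.90) = -122.03 mGal
Complete Bouguer anomaly = -122.03 + 2.12 = -119.91 mGal

-119.9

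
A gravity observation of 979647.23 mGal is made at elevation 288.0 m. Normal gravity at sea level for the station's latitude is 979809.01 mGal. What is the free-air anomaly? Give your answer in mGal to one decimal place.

Free-air correction = 0.3086 × 288.0 = 88.88 mGal
Free-air anomaly = 979647.23 − 979809.01 + (88.88) = -72.90 mGal

-72.9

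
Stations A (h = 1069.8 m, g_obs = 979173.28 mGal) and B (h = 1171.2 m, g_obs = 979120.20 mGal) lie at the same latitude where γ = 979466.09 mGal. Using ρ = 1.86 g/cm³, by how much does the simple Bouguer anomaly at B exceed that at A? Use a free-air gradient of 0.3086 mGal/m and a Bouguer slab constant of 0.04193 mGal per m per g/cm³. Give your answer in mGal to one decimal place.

-29.7

Δg_SB(A) = 979173.28 − 979466.09 + 0.3086×1069.8 − 0.04193×1.86×1069.8 = -46.10 mGal
Δg_SB(B) = 979120.20 − 979466.09 + 0.3086×1171.2 − 0.04193×1.86×1171.2 = -75.80 mGal
Difference = -75.80 − (-46.10) = -29.70 mGal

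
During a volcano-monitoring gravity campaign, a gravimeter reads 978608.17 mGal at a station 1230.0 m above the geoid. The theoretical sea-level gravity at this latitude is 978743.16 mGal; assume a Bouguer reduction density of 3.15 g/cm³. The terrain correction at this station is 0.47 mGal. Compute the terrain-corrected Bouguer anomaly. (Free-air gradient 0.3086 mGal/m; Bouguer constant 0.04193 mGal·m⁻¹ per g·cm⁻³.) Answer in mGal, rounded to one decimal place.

Free-air correction = 0.3086 × 1230.0 = 379.58 mGal
Free-air anomaly = 978608.17 − 978743.16 + (379.58) = 244.59 mGal
Bouguer slab correction = 0.04193 × 3.15 × 1230.0 = 162.46 mGal
Simple Bouguer anomaly = 244.59 − (162.46) = 82.13 mGal
Complete Bouguer anomaly = 82.13 + 0.47 = 82.60 mGal

82.6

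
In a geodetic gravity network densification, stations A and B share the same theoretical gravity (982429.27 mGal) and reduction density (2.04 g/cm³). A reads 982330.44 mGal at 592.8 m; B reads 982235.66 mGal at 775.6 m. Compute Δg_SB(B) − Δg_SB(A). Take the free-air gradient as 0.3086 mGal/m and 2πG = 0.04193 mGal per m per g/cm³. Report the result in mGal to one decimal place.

-54.0

Δg_SB(A) = 982330.44 − 982429.27 + 0.3086×592.8 − 0.04193×2.04×592.8 = 33.40 mGal
Δg_SB(B) = 982235.66 − 982429.27 + 0.3086×775.6 − 0.04193×2.04×775.6 = -20.60 mGal
Difference = -20.60 − (33.40) = -54.00 mGal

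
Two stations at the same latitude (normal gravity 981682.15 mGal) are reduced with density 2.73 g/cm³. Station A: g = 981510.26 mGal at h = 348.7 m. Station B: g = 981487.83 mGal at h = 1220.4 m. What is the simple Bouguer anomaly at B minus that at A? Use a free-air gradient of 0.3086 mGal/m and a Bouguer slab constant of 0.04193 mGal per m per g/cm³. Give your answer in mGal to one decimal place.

146.8

Δg_SB(A) = 981510.26 − 981682.15 + 0.3086×348.7 − 0.04193×2.73×348.7 = -104.20 mGal
Δg_SB(B) = 981487.83 − 981682.15 + 0.3086×1220.4 − 0.04193×2.73×1220.4 = 42.60 mGal
Difference = 42.60 − (-104.20) = 146.80 mGal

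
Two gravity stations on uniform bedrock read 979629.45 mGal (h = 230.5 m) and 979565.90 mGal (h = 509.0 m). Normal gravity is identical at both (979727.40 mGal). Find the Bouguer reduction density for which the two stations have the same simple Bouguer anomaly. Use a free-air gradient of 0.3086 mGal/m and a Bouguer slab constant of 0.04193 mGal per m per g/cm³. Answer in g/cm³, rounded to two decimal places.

1.92

Δg_obs = 979565.90 − 979629.45 = -63.55 mGal over Δh = 509.0 − 230.5 = 278.5 m
Equal Bouguer anomalies ⇒ Δg_obs + (0.3086 − 0.04193ρ)·Δh = 0
0.3086 − 0.04193ρ = −Δg_obs/Δh = 0.22819
ρ = (0.3086 − 0.22819) / 0.04193 = 1.92 g/cm³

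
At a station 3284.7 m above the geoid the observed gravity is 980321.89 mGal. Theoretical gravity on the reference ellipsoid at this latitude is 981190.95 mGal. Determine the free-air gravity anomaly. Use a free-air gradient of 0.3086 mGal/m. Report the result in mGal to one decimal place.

Free-air correction = 0.3086 × 3284.7 = 1013.66 mGal
Free-air anomaly = 980321.89 − 981190.95 + (1013.66) = 144.60 mGal

144.6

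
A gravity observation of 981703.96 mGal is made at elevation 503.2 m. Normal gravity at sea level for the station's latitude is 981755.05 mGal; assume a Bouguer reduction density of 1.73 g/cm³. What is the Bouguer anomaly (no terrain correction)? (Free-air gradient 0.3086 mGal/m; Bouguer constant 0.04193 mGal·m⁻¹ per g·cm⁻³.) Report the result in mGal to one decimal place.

Free-air correction = 0.3086 × 503.2 = 155.29 mGal
Free-air anomaly = 981703.96 − 981755.05 + (155.29) = 104.20 mGal
Bouguer slab correction = 0.04193 × 1.73 × 503.2 = 36.50 mGal
Simple Bouguer anomaly = 104.20 − (36.50) = 67.70 mGal

67.7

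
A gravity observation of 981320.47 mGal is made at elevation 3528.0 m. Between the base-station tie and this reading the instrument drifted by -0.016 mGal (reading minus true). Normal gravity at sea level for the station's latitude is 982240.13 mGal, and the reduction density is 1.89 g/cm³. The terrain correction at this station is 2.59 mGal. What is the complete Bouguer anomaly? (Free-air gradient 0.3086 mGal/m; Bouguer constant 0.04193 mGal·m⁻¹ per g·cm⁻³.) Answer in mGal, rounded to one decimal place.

-107.9

Drift-corrected reading = 981320.47 − (-0.016) = 981320.486 mGal
Free-air correction = 0.3086 × 3528.0 = 1088.74 mGal
Free-air anomaly = 981320.486 − 982240.13 + (1088.74) = 169.096 mGal
Bouguer slab correction = 0.04193 × 1.89 × 3528.0 = 279.59 mGal
Simple Bouguer anomaly = 169.096 − (279.59) = -110.494 mGal
Complete Bouguer anomaly = -110.494 + 2.59 = -107.904 mGal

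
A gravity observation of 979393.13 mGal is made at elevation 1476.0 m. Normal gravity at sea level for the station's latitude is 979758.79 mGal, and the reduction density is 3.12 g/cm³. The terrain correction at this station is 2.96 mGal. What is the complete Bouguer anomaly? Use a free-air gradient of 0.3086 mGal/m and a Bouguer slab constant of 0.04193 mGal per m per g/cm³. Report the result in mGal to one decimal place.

-100.3

Free-air correction = 0.3086 × 1476.0 = 455.49 mGal
Free-air anomaly = 979393.13 − 979758.79 + (455.49) = 89.83 mGal
Bouguer slab correction = 0.04193 × 3.12 × 1476.0 = 193.09 mGal
Simple Bouguer anomaly = 89.83 − (193.09) = -103.26 mGal
Complete Bouguer anomaly = -103.26 + 2.96 = -100.30 mGal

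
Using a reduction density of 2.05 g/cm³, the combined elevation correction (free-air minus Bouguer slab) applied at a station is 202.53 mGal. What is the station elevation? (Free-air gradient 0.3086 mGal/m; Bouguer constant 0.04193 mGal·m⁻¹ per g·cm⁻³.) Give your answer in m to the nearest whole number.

Combined gradient = 0.3086 − 0.04193 × 2.05 = 0.2226435 mGal/m
h = 202.53 / 0.2226435 = 909.66 m

910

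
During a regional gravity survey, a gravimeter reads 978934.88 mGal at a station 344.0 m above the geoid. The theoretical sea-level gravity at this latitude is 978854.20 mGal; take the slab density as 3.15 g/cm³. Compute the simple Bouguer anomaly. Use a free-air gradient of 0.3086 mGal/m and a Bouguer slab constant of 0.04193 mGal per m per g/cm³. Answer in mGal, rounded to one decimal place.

Free-air correction = 0.3086 × 344.0 = 106.16 mGal
Free-air anomaly = 978934.88 − 978854.20 + (106.16) = 186.84 mGal
Bouguer slab correction = 0.04193 × 3.15 × 344.0 = 45.44 mGal
Simple Bouguer anomaly = 186.84 − (45.44) = 141.40 mGal

141.4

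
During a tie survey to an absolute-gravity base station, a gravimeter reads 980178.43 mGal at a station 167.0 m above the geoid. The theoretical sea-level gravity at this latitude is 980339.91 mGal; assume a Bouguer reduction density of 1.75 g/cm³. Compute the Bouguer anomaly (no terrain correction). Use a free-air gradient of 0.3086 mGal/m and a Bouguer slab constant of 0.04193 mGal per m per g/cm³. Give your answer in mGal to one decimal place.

-122.2

Free-air correction = 0.3086 × 167.0 = 51.54 mGal
Free-air anomaly = 980178.43 − 980339.91 + (51.54) = -109.94 mGal
Bouguer slab correction = 0.04193 × 1.75 × 167.0 = 12.25 mGal
Simple Bouguer anomaly = -109.94 − (12.25) = -122.19 mGal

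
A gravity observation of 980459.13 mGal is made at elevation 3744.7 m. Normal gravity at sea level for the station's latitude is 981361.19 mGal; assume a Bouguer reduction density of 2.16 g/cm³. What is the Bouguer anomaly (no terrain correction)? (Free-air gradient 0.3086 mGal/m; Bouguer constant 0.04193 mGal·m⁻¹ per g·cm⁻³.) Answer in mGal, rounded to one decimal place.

Free-air correction = 0.3086 × 3744.7 = 1155.61 mGal
Free-air anomaly = 980459.13 − 981361.19 + (1155.61) = 253.55 mGal
Bouguer slab correction = 0.04193 × 2.16 × 3744.7 = 339.15 mGal
Simple Bouguer anomaly = 253.55 − (339.15) = -85.60 mGal

-85.6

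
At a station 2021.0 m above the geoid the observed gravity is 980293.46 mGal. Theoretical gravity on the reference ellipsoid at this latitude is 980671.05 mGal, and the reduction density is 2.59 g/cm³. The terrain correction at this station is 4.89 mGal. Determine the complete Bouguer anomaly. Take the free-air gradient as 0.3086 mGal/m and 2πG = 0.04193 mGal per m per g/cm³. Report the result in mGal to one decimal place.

31.5

Free-air correction = 0.3086 × 2021.0 = 623.68 mGal
Free-air anomaly = 980293.46 − 980671.05 + (623.68) = 246.09 mGal
Bouguer slab correction = 0.04193 × 2.59 × 2021.0 = 219.48 mGal
Simple Bouguer anomaly = 246.09 − (219.48) = 26.61 mGal
Complete Bouguer anomaly = 26.61 + 4.89 = 31.50 mGal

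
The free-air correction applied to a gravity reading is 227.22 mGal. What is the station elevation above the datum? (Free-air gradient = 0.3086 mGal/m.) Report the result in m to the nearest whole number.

736

h = 227.22 / 0.3086 = 736.29 m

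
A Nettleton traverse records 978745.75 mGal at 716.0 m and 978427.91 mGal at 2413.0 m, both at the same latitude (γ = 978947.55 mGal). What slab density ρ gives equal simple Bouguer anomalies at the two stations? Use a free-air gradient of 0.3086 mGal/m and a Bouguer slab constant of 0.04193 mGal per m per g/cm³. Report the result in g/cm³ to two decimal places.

2.89

Δg_obs = 978427.91 − 978745.75 = -317.84 mGal over Δh = 2413.0 − 716.0 = 1697.0 m
Equal Bouguer anomalies ⇒ Δg_obs + (0.3086 − 0.04193ρ)·Δh = 0
0.3086 − 0.04193ρ = −Δg_obs/Δh = 0.18730
ρ = (0.3086 − 0.18730) / 0.04193 = 2.89 g/cm³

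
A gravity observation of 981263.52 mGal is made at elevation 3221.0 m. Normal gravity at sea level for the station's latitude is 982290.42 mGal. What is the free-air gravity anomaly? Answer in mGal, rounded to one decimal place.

-32.9

Free-air correction = 0.3086 × 3221.0 = 994.00 mGal
Free-air anomaly = 981263.52 − 982290.42 + (994.00) = -32.90 mGal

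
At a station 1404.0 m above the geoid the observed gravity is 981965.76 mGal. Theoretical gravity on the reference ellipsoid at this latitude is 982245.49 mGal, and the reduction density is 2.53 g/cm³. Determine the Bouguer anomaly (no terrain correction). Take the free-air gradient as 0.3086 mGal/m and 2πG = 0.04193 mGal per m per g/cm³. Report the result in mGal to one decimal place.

Free-air correction = 0.3086 × 1404.0 = 433.27 mGal
Free-air anomaly = 981965.76 − 982245.49 + (433.27) = 153.54 mGal
Bouguer slab correction = 0.04193 × 2.53 × 1404.0 = 148.94 mGal
Simple Bouguer anomaly = 153.54 − (148.94) = 4.60 mGal

4.6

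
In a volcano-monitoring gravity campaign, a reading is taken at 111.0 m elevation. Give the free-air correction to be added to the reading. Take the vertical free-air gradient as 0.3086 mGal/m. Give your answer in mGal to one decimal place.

Free-air correction = 0.3086 × 111.0 = 34.3 mGal

34.3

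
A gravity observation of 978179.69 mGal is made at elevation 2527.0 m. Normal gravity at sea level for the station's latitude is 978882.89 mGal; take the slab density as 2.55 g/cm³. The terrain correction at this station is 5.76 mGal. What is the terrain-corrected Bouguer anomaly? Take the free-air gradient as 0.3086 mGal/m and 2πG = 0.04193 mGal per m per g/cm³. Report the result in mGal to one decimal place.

-187.8

Free-air correction = 0.3086 × 2527.0 = 779.83 mGal
Free-air anomaly = 978179.69 − 978882.89 + (779.83) = 76.63 mGal
Bouguer slab correction = 0.04193 × 2.55 × 2527.0 = 270.19 mGal
Simple Bouguer anomaly = 76.63 − (270.19) = -193.56 mGal
Complete Bouguer anomaly = -193.56 + 5.76 = -187.80 mGal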